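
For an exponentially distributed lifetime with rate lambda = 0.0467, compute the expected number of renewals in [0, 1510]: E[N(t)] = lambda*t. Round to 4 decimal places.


lambda = 0.0467
t = 1510
E[N(t)] = lambda * t
E[N(t)] = 0.0467 * 1510
E[N(t)] = 70.517

70.517


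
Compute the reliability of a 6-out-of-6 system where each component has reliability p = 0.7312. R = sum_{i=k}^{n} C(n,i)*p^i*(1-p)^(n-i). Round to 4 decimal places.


k = 6, n = 6, p = 0.7312
i=6: C(6,6)=1 * 0.7312^6 * 0.2688^0 = 0.1528
R = sum of terms = 0.1528

0.1528


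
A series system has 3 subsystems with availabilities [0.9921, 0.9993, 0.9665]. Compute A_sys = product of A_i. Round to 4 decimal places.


Subsystems: [0.9921, 0.9993, 0.9665]
After subsystem 1 (A=0.9921): product = 0.9921
After subsystem 2 (A=0.9993): product = 0.9914
After subsystem 3 (A=0.9665): product = 0.9582
A_sys = 0.9582

0.9582


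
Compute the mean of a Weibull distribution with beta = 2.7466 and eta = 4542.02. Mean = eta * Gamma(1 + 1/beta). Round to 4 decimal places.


beta = 2.7466, eta = 4542.02
1/beta = 0.3641
1 + 1/beta = 1.3641
Gamma(1.3641) = 0.8898
Mean = 4542.02 * 0.8898
Mean = 4041.5669

4041.5669


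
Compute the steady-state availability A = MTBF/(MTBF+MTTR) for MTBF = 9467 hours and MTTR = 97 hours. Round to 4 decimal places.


MTBF = 9467
MTTR = 97
MTBF + MTTR = 9564
A = 9467 / 9564
A = 0.9899

0.9899


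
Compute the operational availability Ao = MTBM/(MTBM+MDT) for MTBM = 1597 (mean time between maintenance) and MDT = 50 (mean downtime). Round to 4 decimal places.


MTBM = 1597
MDT = 50
MTBM + MDT = 1647
Ao = 1597 / 1647
Ao = 0.9696

0.9696


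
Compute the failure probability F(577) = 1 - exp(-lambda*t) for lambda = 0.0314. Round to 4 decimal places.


lambda = 0.0314, t = 577
lambda * t = 18.1178
exp(-18.1178) = 0.0
F(t) = 1 - 0.0
F(t) = 1.0

1.0


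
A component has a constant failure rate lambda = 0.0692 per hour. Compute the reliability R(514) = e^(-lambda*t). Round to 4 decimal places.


lambda = 0.0692
t = 514
lambda * t = 35.5688
R(t) = e^(-35.5688)
R(t) = 0.0

0.0


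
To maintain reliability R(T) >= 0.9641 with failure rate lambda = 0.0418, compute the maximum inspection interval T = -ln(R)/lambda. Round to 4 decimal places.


R_target = 0.9641
lambda = 0.0418
-ln(0.9641) = 0.0366
T = 0.0366 / 0.0418
T = 0.8746

0.8746


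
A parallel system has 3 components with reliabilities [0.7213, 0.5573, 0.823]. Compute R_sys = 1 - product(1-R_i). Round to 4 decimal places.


Components: [0.7213, 0.5573, 0.823]
(1 - 0.7213) = 0.2787, running product = 0.2787
(1 - 0.5573) = 0.4427, running product = 0.1234
(1 - 0.823) = 0.177, running product = 0.0218
Product of (1-R_i) = 0.0218
R_sys = 1 - 0.0218 = 0.9782

0.9782


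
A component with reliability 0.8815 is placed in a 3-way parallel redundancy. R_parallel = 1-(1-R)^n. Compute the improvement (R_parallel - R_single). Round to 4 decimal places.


R_single = 0.8815, n = 3
1 - R_single = 0.1185
(1 - R_single)^n = 0.1185^3 = 0.0017
R_parallel = 1 - 0.0017 = 0.9983
Improvement = 0.9983 - 0.8815
Improvement = 0.1168

0.1168


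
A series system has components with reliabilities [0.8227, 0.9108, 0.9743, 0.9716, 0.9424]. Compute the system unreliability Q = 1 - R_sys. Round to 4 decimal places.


Components: [0.8227, 0.9108, 0.9743, 0.9716, 0.9424]
After component 1: product = 0.8227
After component 2: product = 0.7493
After component 3: product = 0.7301
After component 4: product = 0.7093
After component 5: product = 0.6685
R_sys = 0.6685
Q = 1 - 0.6685 = 0.3315

0.3315


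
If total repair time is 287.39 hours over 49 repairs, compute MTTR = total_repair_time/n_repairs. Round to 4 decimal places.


total_repair_time = 287.39
n_repairs = 49
MTTR = 287.39 / 49
MTTR = 5.8651

5.8651


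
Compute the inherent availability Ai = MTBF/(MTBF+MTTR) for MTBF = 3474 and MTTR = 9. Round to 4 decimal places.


MTBF = 3474
MTTR = 9
MTBF + MTTR = 3483
Ai = 3474 / 3483
Ai = 0.9974

0.9974


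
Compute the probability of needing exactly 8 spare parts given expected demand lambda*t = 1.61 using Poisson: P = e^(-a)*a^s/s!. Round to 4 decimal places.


a = 1.61, s = 8
e^(-a) = e^(-1.61) = 0.1999
a^s = 1.61^8 = 45.1447
s! = 40320
P = 0.1999 * 45.1447 / 40320
P = 0.0002

0.0002


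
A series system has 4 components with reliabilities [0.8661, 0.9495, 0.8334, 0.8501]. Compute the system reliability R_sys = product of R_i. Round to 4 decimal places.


Components: [0.8661, 0.9495, 0.8334, 0.8501]
After component 1 (R=0.8661): product = 0.8661
After component 2 (R=0.9495): product = 0.8224
After component 3 (R=0.8334): product = 0.6854
After component 4 (R=0.8501): product = 0.5826
R_sys = 0.5826

0.5826


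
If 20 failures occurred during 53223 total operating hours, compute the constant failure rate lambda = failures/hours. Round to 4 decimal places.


failures = 20
total_hours = 53223
lambda = 20 / 53223
lambda = 0.0004

0.0004


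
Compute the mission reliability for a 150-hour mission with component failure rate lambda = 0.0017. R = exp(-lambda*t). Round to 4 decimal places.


lambda = 0.0017
mission_time = 150
lambda * t = 0.0017 * 150 = 0.255
R = exp(-0.255)
R = 0.7749

0.7749


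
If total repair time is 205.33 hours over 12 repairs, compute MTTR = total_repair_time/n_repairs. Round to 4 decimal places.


total_repair_time = 205.33
n_repairs = 12
MTTR = 205.33 / 12
MTTR = 17.1108

17.1108


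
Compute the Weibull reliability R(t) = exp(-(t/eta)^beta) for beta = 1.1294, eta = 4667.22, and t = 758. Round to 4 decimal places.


beta = 1.1294, eta = 4667.22, t = 758
t/eta = 758 / 4667.22 = 0.1624
(t/eta)^beta = 0.1624^1.1294 = 0.1284
R(t) = exp(-0.1284)
R(t) = 0.8795

0.8795


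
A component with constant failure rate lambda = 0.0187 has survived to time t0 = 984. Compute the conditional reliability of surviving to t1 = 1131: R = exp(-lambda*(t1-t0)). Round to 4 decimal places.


lambda = 0.0187
t0 = 984, t1 = 1131
t1 - t0 = 147
lambda * (t1-t0) = 0.0187 * 147 = 2.7489
R = exp(-2.7489)
R = 0.064

0.064


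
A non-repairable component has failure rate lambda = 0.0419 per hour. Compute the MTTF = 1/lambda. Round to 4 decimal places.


lambda = 0.0419
MTTF = 1 / 0.0419
MTTF = 23.8663

23.8663


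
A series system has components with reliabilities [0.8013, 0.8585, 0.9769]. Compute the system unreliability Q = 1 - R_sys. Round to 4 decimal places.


Components: [0.8013, 0.8585, 0.9769]
After component 1: product = 0.8013
After component 2: product = 0.6879
After component 3: product = 0.672
R_sys = 0.672
Q = 1 - 0.672 = 0.328

0.328


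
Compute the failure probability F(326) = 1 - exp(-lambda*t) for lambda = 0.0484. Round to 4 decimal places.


lambda = 0.0484, t = 326
lambda * t = 15.7784
exp(-15.7784) = 0.0
F(t) = 1 - 0.0
F(t) = 1.0

1.0


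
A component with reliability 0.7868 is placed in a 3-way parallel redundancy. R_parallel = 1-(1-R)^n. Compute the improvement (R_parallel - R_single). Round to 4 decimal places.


R_single = 0.7868, n = 3
1 - R_single = 0.2132
(1 - R_single)^n = 0.2132^3 = 0.0097
R_parallel = 1 - 0.0097 = 0.9903
Improvement = 0.9903 - 0.7868
Improvement = 0.2035

0.2035


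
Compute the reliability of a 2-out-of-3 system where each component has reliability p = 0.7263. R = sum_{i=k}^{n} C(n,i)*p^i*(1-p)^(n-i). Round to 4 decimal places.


k = 2, n = 3, p = 0.7263
i=2: C(3,2)=3 * 0.7263^2 * 0.2737^1 = 0.4331
i=3: C(3,3)=1 * 0.7263^3 * 0.2737^0 = 0.3831
R = sum of terms = 0.8163

0.8163


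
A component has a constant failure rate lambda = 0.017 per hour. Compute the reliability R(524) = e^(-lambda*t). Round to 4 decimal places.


lambda = 0.017
t = 524
lambda * t = 8.908
R(t) = e^(-8.908)
R(t) = 0.0001

0.0001


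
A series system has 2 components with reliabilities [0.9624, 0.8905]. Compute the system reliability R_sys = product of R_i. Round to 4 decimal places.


Components: [0.9624, 0.8905]
After component 1 (R=0.9624): product = 0.9624
After component 2 (R=0.8905): product = 0.857
R_sys = 0.857

0.857


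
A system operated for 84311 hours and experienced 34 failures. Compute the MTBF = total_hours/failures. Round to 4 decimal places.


total_hours = 84311
failures = 34
MTBF = 84311 / 34
MTBF = 2479.7353

2479.7353


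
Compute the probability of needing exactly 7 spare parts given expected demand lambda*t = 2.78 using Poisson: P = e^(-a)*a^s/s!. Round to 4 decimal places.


a = 2.78, s = 7
e^(-a) = e^(-2.78) = 0.062
a^s = 2.78^7 = 1283.2568
s! = 5040
P = 0.062 * 1283.2568 / 5040
P = 0.0158

0.0158


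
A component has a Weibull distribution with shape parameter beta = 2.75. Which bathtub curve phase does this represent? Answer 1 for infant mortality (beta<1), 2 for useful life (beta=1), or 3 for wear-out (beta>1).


beta = 2.75
Compare beta to 1:
beta < 1 => infant mortality (phase 1)
beta = 1 => useful life (phase 2)
beta > 1 => wear-out (phase 3)
Since beta = 2.75, this is wear-out (increasing failure rate)
Phase = 3

3


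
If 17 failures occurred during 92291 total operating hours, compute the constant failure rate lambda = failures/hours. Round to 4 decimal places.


failures = 17
total_hours = 92291
lambda = 17 / 92291
lambda = 0.0002

0.0002


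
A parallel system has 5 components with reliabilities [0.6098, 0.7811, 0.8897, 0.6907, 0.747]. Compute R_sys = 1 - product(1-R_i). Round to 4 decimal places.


Components: [0.6098, 0.7811, 0.8897, 0.6907, 0.747]
(1 - 0.6098) = 0.3902, running product = 0.3902
(1 - 0.7811) = 0.2189, running product = 0.0854
(1 - 0.8897) = 0.1103, running product = 0.0094
(1 - 0.6907) = 0.3093, running product = 0.0029
(1 - 0.747) = 0.253, running product = 0.0007
Product of (1-R_i) = 0.0007
R_sys = 1 - 0.0007 = 0.9993

0.9993


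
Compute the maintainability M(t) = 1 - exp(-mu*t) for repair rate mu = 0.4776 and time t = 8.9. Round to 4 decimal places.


mu = 0.4776, t = 8.9
mu * t = 0.4776 * 8.9 = 4.2506
exp(-4.2506) = 0.0143
M(t) = 1 - 0.0143
M(t) = 0.9857

0.9857


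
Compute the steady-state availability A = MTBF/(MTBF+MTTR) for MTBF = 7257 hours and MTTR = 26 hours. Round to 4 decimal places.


MTBF = 7257
MTTR = 26
MTBF + MTTR = 7283
A = 7257 / 7283
A = 0.9964

0.9964


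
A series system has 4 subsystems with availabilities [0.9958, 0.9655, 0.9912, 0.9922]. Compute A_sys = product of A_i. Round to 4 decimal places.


Subsystems: [0.9958, 0.9655, 0.9912, 0.9922]
After subsystem 1 (A=0.9958): product = 0.9958
After subsystem 2 (A=0.9655): product = 0.9614
After subsystem 3 (A=0.9912): product = 0.953
After subsystem 4 (A=0.9922): product = 0.9456
A_sys = 0.9456

0.9456


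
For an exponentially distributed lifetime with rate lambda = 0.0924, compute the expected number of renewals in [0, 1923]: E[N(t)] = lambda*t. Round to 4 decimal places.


lambda = 0.0924
t = 1923
E[N(t)] = lambda * t
E[N(t)] = 0.0924 * 1923
E[N(t)] = 177.6852

177.6852


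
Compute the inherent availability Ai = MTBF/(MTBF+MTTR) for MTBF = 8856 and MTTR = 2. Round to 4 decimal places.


MTBF = 8856
MTTR = 2
MTBF + MTTR = 8858
Ai = 8856 / 8858
Ai = 0.9998

0.9998


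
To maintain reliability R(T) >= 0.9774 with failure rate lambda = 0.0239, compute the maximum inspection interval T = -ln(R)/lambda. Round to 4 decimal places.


R_target = 0.9774
lambda = 0.0239
-ln(0.9774) = 0.0229
T = 0.0229 / 0.0239
T = 0.9565

0.9565


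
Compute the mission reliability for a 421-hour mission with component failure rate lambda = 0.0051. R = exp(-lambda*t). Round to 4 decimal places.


lambda = 0.0051
mission_time = 421
lambda * t = 0.0051 * 421 = 2.1471
R = exp(-2.1471)
R = 0.1168

0.1168


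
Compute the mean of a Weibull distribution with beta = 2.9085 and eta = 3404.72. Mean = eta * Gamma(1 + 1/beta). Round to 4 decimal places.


beta = 2.9085, eta = 3404.72
1/beta = 0.3438
1 + 1/beta = 1.3438
Gamma(1.3438) = 0.8918
Mean = 3404.72 * 0.8918
Mean = 3036.3208

3036.3208


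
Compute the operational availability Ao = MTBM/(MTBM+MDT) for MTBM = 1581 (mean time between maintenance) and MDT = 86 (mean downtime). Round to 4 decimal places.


MTBM = 1581
MDT = 86
MTBM + MDT = 1667
Ao = 1581 / 1667
Ao = 0.9484

0.9484


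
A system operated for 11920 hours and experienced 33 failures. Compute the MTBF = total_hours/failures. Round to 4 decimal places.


total_hours = 11920
failures = 33
MTBF = 11920 / 33
MTBF = 361.2121

361.2121


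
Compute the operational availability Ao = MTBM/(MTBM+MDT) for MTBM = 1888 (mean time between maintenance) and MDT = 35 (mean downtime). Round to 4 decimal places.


MTBM = 1888
MDT = 35
MTBM + MDT = 1923
Ao = 1888 / 1923
Ao = 0.9818

0.9818


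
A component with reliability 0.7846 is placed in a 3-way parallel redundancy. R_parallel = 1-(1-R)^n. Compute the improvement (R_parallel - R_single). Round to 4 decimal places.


R_single = 0.7846, n = 3
1 - R_single = 0.2154
(1 - R_single)^n = 0.2154^3 = 0.01
R_parallel = 1 - 0.01 = 0.99
Improvement = 0.99 - 0.7846
Improvement = 0.2054

0.2054


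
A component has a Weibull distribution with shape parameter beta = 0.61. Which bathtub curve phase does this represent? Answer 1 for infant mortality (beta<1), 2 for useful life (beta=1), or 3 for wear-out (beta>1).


beta = 0.61
Compare beta to 1:
beta < 1 => infant mortality (phase 1)
beta = 1 => useful life (phase 2)
beta > 1 => wear-out (phase 3)
Since beta = 0.61, this is infant mortality (decreasing failure rate)
Phase = 1

1


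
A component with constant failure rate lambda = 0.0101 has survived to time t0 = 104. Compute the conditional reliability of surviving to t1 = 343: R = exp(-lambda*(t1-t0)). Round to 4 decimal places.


lambda = 0.0101
t0 = 104, t1 = 343
t1 - t0 = 239
lambda * (t1-t0) = 0.0101 * 239 = 2.4139
R = exp(-2.4139)
R = 0.0895

0.0895


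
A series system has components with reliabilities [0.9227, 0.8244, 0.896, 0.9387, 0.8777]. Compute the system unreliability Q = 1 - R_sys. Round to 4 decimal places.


Components: [0.9227, 0.8244, 0.896, 0.9387, 0.8777]
After component 1: product = 0.9227
After component 2: product = 0.7607
After component 3: product = 0.6816
After component 4: product = 0.6398
After component 5: product = 0.5615
R_sys = 0.5615
Q = 1 - 0.5615 = 0.4385

0.4385


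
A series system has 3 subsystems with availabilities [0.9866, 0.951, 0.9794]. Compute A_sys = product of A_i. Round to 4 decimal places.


Subsystems: [0.9866, 0.951, 0.9794]
After subsystem 1 (A=0.9866): product = 0.9866
After subsystem 2 (A=0.951): product = 0.9383
After subsystem 3 (A=0.9794): product = 0.9189
A_sys = 0.9189

0.9189


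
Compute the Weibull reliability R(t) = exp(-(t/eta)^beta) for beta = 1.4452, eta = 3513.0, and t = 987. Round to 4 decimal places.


beta = 1.4452, eta = 3513.0, t = 987
t/eta = 987 / 3513.0 = 0.281
(t/eta)^beta = 0.281^1.4452 = 0.1597
R(t) = exp(-0.1597)
R(t) = 0.8524

0.8524


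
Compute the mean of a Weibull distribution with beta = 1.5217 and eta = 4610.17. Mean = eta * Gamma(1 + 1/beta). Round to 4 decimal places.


beta = 1.5217, eta = 4610.17
1/beta = 0.6572
1 + 1/beta = 1.6572
Gamma(1.6572) = 0.9012
Mean = 4610.17 * 0.9012
Mean = 4154.7769

4154.7769


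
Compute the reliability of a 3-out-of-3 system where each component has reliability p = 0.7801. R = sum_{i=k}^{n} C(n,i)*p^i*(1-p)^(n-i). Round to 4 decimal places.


k = 3, n = 3, p = 0.7801
i=3: C(3,3)=1 * 0.7801^3 * 0.2199^0 = 0.4747
R = sum of terms = 0.4747

0.4747


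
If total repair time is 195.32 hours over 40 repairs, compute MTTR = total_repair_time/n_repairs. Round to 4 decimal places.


total_repair_time = 195.32
n_repairs = 40
MTTR = 195.32 / 40
MTTR = 4.883

4.883


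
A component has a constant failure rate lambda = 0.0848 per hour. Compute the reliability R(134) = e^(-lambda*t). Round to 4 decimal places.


lambda = 0.0848
t = 134
lambda * t = 11.3632
R(t) = e^(-11.3632)
R(t) = 0.0

0.0


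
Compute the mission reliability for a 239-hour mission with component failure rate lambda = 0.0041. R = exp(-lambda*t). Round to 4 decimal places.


lambda = 0.0041
mission_time = 239
lambda * t = 0.0041 * 239 = 0.9799
R = exp(-0.9799)
R = 0.3753

0.3753


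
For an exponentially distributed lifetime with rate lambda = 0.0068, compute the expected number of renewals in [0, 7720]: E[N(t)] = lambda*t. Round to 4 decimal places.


lambda = 0.0068
t = 7720
E[N(t)] = lambda * t
E[N(t)] = 0.0068 * 7720
E[N(t)] = 52.496

52.496


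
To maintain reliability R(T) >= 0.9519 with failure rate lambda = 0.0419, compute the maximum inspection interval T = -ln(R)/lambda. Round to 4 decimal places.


R_target = 0.9519
lambda = 0.0419
-ln(0.9519) = 0.0493
T = 0.0493 / 0.0419
T = 1.1765

1.1765


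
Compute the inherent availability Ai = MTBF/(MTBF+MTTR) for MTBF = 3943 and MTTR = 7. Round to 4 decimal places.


MTBF = 3943
MTTR = 7
MTBF + MTTR = 3950
Ai = 3943 / 3950
Ai = 0.9982

0.9982


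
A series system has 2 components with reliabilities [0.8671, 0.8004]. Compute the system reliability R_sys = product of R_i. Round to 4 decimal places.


Components: [0.8671, 0.8004]
After component 1 (R=0.8671): product = 0.8671
After component 2 (R=0.8004): product = 0.694
R_sys = 0.694

0.694


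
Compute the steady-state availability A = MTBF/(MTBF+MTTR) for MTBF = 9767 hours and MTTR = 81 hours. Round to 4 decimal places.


MTBF = 9767
MTTR = 81
MTBF + MTTR = 9848
A = 9767 / 9848
A = 0.9918

0.9918


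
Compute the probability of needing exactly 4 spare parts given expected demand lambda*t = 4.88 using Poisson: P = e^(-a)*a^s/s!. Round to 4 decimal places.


a = 4.88, s = 4
e^(-a) = e^(-4.88) = 0.0076
a^s = 4.88^4 = 567.1256
s! = 24
P = 0.0076 * 567.1256 / 24
P = 0.1795

0.1795


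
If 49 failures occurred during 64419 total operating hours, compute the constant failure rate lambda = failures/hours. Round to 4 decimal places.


failures = 49
total_hours = 64419
lambda = 49 / 64419
lambda = 0.0008

0.0008


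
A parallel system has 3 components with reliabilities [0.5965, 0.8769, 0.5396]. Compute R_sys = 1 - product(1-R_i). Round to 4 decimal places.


Components: [0.5965, 0.8769, 0.5396]
(1 - 0.5965) = 0.4035, running product = 0.4035
(1 - 0.8769) = 0.1231, running product = 0.0497
(1 - 0.5396) = 0.4604, running product = 0.0229
Product of (1-R_i) = 0.0229
R_sys = 1 - 0.0229 = 0.9771

0.9771


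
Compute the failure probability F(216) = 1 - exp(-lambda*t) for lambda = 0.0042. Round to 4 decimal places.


lambda = 0.0042, t = 216
lambda * t = 0.9072
exp(-0.9072) = 0.4037
F(t) = 1 - 0.4037
F(t) = 0.5963

0.5963


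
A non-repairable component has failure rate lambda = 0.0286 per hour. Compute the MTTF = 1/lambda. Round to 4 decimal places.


lambda = 0.0286
MTTF = 1 / 0.0286
MTTF = 34.965

34.965


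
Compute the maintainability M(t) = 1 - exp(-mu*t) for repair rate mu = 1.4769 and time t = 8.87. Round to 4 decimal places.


mu = 1.4769, t = 8.87
mu * t = 1.4769 * 8.87 = 13.1001
exp(-13.1001) = 0.0
M(t) = 1 - 0.0
M(t) = 1.0

1.0


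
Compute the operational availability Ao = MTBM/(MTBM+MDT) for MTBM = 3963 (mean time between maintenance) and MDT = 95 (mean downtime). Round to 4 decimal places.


MTBM = 3963
MDT = 95
MTBM + MDT = 4058
Ao = 3963 / 4058
Ao = 0.9766

0.9766


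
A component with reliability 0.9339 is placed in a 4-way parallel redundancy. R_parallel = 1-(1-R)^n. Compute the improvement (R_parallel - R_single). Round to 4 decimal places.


R_single = 0.9339, n = 4
1 - R_single = 0.0661
(1 - R_single)^n = 0.0661^4 = 0.0
R_parallel = 1 - 0.0 = 1.0
Improvement = 1.0 - 0.9339
Improvement = 0.0661

0.0661


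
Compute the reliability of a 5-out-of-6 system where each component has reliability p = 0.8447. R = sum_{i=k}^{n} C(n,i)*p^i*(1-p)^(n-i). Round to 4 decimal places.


k = 5, n = 6, p = 0.8447
i=5: C(6,5)=6 * 0.8447^5 * 0.1553^1 = 0.4007
i=6: C(6,6)=1 * 0.8447^6 * 0.1553^0 = 0.3633
R = sum of terms = 0.764

0.764


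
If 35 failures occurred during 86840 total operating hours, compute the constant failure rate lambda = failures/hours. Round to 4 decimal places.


failures = 35
total_hours = 86840
lambda = 35 / 86840
lambda = 0.0004

0.0004


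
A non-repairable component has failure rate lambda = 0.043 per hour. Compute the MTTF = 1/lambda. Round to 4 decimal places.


lambda = 0.043
MTTF = 1 / 0.043
MTTF = 23.2558

23.2558


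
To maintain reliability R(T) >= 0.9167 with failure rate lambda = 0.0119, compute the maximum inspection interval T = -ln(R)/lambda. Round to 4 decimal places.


R_target = 0.9167
lambda = 0.0119
-ln(0.9167) = 0.087
T = 0.087 / 0.0119
T = 7.3088

7.3088


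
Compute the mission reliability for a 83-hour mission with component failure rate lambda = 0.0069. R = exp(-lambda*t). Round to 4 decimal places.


lambda = 0.0069
mission_time = 83
lambda * t = 0.0069 * 83 = 0.5727
R = exp(-0.5727)
R = 0.564

0.564


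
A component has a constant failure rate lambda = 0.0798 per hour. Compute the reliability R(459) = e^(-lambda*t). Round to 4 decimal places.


lambda = 0.0798
t = 459
lambda * t = 36.6282
R(t) = e^(-36.6282)
R(t) = 0.0

0.0


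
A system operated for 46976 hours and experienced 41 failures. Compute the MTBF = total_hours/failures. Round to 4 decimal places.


total_hours = 46976
failures = 41
MTBF = 46976 / 41
MTBF = 1145.7561

1145.7561


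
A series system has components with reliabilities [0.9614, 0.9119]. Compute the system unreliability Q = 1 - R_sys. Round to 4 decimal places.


Components: [0.9614, 0.9119]
After component 1: product = 0.9614
After component 2: product = 0.8767
R_sys = 0.8767
Q = 1 - 0.8767 = 0.1233

0.1233


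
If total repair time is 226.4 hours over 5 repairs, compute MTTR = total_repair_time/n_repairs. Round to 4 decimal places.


total_repair_time = 226.4
n_repairs = 5
MTTR = 226.4 / 5
MTTR = 45.28

45.28


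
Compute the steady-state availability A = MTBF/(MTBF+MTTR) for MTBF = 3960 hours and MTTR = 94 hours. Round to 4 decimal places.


MTBF = 3960
MTTR = 94
MTBF + MTTR = 4054
A = 3960 / 4054
A = 0.9768

0.9768


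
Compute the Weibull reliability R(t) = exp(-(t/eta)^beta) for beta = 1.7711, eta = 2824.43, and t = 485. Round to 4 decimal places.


beta = 1.7711, eta = 2824.43, t = 485
t/eta = 485 / 2824.43 = 0.1717
(t/eta)^beta = 0.1717^1.7711 = 0.0441
R(t) = exp(-0.0441)
R(t) = 0.9568

0.9568


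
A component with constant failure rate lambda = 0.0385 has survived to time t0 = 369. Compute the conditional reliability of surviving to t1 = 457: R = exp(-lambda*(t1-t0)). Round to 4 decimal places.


lambda = 0.0385
t0 = 369, t1 = 457
t1 - t0 = 88
lambda * (t1-t0) = 0.0385 * 88 = 3.388
R = exp(-3.388)
R = 0.0338

0.0338


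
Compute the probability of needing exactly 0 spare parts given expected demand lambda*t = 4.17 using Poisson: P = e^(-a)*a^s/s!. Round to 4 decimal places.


a = 4.17, s = 0
e^(-a) = e^(-4.17) = 0.0155
a^s = 4.17^0 = 1.0
s! = 1
P = 0.0155 * 1.0 / 1
P = 0.0155

0.0155


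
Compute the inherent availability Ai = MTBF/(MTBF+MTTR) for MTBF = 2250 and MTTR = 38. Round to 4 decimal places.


MTBF = 2250
MTTR = 38
MTBF + MTTR = 2288
Ai = 2250 / 2288
Ai = 0.9834

0.9834


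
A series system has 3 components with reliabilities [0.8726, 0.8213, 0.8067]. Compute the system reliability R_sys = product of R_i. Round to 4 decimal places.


Components: [0.8726, 0.8213, 0.8067]
After component 1 (R=0.8726): product = 0.8726
After component 2 (R=0.8213): product = 0.7167
After component 3 (R=0.8067): product = 0.5781
R_sys = 0.5781

0.5781


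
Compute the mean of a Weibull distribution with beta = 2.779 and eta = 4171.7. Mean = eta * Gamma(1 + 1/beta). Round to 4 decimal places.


beta = 2.779, eta = 4171.7
1/beta = 0.3598
1 + 1/beta = 1.3598
Gamma(1.3598) = 0.8902
Mean = 4171.7 * 0.8902
Mean = 3713.6435

3713.6435


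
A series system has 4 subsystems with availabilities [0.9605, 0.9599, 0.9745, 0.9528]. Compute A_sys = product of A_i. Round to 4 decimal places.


Subsystems: [0.9605, 0.9599, 0.9745, 0.9528]
After subsystem 1 (A=0.9605): product = 0.9605
After subsystem 2 (A=0.9599): product = 0.922
After subsystem 3 (A=0.9745): product = 0.8985
After subsystem 4 (A=0.9528): product = 0.8561
A_sys = 0.8561

0.8561


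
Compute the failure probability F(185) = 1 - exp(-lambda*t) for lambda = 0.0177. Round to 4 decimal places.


lambda = 0.0177, t = 185
lambda * t = 3.2745
exp(-3.2745) = 0.0378
F(t) = 1 - 0.0378
F(t) = 0.9622

0.9622


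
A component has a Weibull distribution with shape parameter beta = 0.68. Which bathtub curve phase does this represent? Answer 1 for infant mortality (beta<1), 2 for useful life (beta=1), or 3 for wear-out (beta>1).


beta = 0.68
Compare beta to 1:
beta < 1 => infant mortality (phase 1)
beta = 1 => useful life (phase 2)
beta > 1 => wear-out (phase 3)
Since beta = 0.68, this is infant mortality (decreasing failure rate)
Phase = 1

1


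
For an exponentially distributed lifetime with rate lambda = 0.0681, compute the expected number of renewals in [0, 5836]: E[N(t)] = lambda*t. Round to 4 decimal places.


lambda = 0.0681
t = 5836
E[N(t)] = lambda * t
E[N(t)] = 0.0681 * 5836
E[N(t)] = 397.4316

397.4316


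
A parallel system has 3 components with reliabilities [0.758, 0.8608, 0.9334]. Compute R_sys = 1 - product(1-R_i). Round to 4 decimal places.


Components: [0.758, 0.8608, 0.9334]
(1 - 0.758) = 0.242, running product = 0.242
(1 - 0.8608) = 0.1392, running product = 0.0337
(1 - 0.9334) = 0.0666, running product = 0.0022
Product of (1-R_i) = 0.0022
R_sys = 1 - 0.0022 = 0.9978

0.9978


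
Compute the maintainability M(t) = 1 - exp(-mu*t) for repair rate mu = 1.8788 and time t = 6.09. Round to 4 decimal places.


mu = 1.8788, t = 6.09
mu * t = 1.8788 * 6.09 = 11.4419
exp(-11.4419) = 0.0
M(t) = 1 - 0.0
M(t) = 1.0

1.0


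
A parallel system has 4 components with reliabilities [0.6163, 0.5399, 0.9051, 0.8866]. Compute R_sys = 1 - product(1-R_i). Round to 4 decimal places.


Components: [0.6163, 0.5399, 0.9051, 0.8866]
(1 - 0.6163) = 0.3837, running product = 0.3837
(1 - 0.5399) = 0.4601, running product = 0.1765
(1 - 0.9051) = 0.0949, running product = 0.0168
(1 - 0.8866) = 0.1134, running product = 0.0019
Product of (1-R_i) = 0.0019
R_sys = 1 - 0.0019 = 0.9981

0.9981


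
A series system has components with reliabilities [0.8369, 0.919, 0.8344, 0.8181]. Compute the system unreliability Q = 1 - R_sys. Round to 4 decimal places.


Components: [0.8369, 0.919, 0.8344, 0.8181]
After component 1: product = 0.8369
After component 2: product = 0.7691
After component 3: product = 0.6417
After component 4: product = 0.525
R_sys = 0.525
Q = 1 - 0.525 = 0.475

0.475


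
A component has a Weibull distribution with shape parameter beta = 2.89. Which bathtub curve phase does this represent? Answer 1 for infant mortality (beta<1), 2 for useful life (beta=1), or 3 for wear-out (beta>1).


beta = 2.89
Compare beta to 1:
beta < 1 => infant mortality (phase 1)
beta = 1 => useful life (phase 2)
beta > 1 => wear-out (phase 3)
Since beta = 2.89, this is wear-out (increasing failure rate)
Phase = 3

3


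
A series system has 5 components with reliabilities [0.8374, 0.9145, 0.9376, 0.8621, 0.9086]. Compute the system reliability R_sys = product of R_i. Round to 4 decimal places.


Components: [0.8374, 0.9145, 0.9376, 0.8621, 0.9086]
After component 1 (R=0.8374): product = 0.8374
After component 2 (R=0.9145): product = 0.7658
After component 3 (R=0.9376): product = 0.718
After component 4 (R=0.8621): product = 0.619
After component 5 (R=0.9086): product = 0.5624
R_sys = 0.5624

0.5624


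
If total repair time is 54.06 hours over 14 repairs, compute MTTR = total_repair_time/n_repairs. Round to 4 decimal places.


total_repair_time = 54.06
n_repairs = 14
MTTR = 54.06 / 14
MTTR = 3.8614

3.8614


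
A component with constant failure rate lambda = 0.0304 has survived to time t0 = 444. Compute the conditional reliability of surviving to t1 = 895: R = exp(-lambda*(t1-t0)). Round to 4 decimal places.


lambda = 0.0304
t0 = 444, t1 = 895
t1 - t0 = 451
lambda * (t1-t0) = 0.0304 * 451 = 13.7104
R = exp(-13.7104)
R = 0.0

0.0


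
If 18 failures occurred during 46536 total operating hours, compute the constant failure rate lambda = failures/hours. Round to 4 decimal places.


failures = 18
total_hours = 46536
lambda = 18 / 46536
lambda = 0.0004

0.0004


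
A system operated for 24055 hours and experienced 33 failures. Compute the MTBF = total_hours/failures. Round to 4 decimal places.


total_hours = 24055
failures = 33
MTBF = 24055 / 33
MTBF = 728.9394

728.9394


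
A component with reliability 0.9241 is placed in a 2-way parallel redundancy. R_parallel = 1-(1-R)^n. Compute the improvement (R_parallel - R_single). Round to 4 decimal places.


R_single = 0.9241, n = 2
1 - R_single = 0.0759
(1 - R_single)^n = 0.0759^2 = 0.0058
R_parallel = 1 - 0.0058 = 0.9942
Improvement = 0.9942 - 0.9241
Improvement = 0.0701

0.0701


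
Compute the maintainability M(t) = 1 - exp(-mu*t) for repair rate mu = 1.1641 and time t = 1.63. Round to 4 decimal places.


mu = 1.1641, t = 1.63
mu * t = 1.1641 * 1.63 = 1.8975
exp(-1.8975) = 0.1499
M(t) = 1 - 0.1499
M(t) = 0.8501

0.8501


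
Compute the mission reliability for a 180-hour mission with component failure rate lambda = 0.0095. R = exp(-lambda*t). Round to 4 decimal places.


lambda = 0.0095
mission_time = 180
lambda * t = 0.0095 * 180 = 1.71
R = exp(-1.71)
R = 0.1809

0.1809


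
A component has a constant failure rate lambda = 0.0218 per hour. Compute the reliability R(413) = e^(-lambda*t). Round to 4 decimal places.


lambda = 0.0218
t = 413
lambda * t = 9.0034
R(t) = e^(-9.0034)
R(t) = 0.0001

0.0001


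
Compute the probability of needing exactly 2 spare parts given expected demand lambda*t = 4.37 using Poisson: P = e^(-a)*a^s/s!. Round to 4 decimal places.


a = 4.37, s = 2
e^(-a) = e^(-4.37) = 0.0127
a^s = 4.37^2 = 19.0969
s! = 2
P = 0.0127 * 19.0969 / 2
P = 0.1208

0.1208


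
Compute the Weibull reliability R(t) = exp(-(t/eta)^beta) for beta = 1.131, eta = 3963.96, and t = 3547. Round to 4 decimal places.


beta = 1.131, eta = 3963.96, t = 3547
t/eta = 3547 / 3963.96 = 0.8948
(t/eta)^beta = 0.8948^1.131 = 0.8819
R(t) = exp(-0.8819)
R(t) = 0.414

0.414


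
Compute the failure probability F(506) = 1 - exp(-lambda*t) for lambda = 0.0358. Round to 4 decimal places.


lambda = 0.0358, t = 506
lambda * t = 18.1148
exp(-18.1148) = 0.0
F(t) = 1 - 0.0
F(t) = 1.0

1.0


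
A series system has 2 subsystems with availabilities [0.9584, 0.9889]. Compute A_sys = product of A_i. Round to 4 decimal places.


Subsystems: [0.9584, 0.9889]
After subsystem 1 (A=0.9584): product = 0.9584
After subsystem 2 (A=0.9889): product = 0.9478
A_sys = 0.9478

0.9478


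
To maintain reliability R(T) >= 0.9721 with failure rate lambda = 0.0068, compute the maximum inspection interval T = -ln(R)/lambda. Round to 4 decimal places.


R_target = 0.9721
lambda = 0.0068
-ln(0.9721) = 0.0283
T = 0.0283 / 0.0068
T = 4.1613

4.1613


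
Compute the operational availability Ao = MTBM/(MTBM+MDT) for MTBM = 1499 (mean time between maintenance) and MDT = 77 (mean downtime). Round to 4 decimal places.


MTBM = 1499
MDT = 77
MTBM + MDT = 1576
Ao = 1499 / 1576
Ao = 0.9511

0.9511


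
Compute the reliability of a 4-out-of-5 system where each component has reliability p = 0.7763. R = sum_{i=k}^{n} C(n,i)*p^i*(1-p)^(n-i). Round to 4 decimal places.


k = 4, n = 5, p = 0.7763
i=4: C(5,4)=5 * 0.7763^4 * 0.2237^1 = 0.4062
i=5: C(5,5)=1 * 0.7763^5 * 0.2237^0 = 0.2819
R = sum of terms = 0.6881

0.6881


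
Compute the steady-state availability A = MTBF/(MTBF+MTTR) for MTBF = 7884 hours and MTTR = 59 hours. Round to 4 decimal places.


MTBF = 7884
MTTR = 59
MTBF + MTTR = 7943
A = 7884 / 7943
A = 0.9926

0.9926


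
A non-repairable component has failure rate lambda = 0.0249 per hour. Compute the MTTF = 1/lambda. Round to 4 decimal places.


lambda = 0.0249
MTTF = 1 / 0.0249
MTTF = 40.1606

40.1606


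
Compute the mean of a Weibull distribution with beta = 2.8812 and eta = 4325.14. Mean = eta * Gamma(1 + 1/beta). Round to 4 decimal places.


beta = 2.8812, eta = 4325.14
1/beta = 0.3471
1 + 1/beta = 1.3471
Gamma(1.3471) = 0.8915
Mean = 4325.14 * 0.8915
Mean = 3855.656

3855.656


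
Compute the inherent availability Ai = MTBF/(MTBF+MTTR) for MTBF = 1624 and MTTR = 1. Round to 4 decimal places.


MTBF = 1624
MTTR = 1
MTBF + MTTR = 1625
Ai = 1624 / 1625
Ai = 0.9994

0.9994


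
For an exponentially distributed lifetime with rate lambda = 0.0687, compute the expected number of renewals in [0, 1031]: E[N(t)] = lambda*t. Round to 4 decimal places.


lambda = 0.0687
t = 1031
E[N(t)] = lambda * t
E[N(t)] = 0.0687 * 1031
E[N(t)] = 70.8297

70.8297


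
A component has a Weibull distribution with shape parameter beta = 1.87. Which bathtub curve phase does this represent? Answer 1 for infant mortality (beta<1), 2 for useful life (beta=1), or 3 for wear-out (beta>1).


beta = 1.87
Compare beta to 1:
beta < 1 => infant mortality (phase 1)
beta = 1 => useful life (phase 2)
beta > 1 => wear-out (phase 3)
Since beta = 1.87, this is wear-out (increasing failure rate)
Phase = 3

3


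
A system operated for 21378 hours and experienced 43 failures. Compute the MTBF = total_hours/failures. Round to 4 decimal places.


total_hours = 21378
failures = 43
MTBF = 21378 / 43
MTBF = 497.1628

497.1628


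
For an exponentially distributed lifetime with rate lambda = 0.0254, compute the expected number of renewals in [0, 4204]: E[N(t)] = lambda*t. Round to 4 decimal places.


lambda = 0.0254
t = 4204
E[N(t)] = lambda * t
E[N(t)] = 0.0254 * 4204
E[N(t)] = 106.7816

106.7816


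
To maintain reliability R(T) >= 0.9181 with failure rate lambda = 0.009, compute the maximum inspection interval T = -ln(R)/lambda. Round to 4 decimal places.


R_target = 0.9181
lambda = 0.009
-ln(0.9181) = 0.0854
T = 0.0854 / 0.009
T = 9.4943

9.4943


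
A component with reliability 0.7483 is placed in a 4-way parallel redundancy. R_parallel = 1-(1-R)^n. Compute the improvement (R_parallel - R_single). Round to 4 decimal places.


R_single = 0.7483, n = 4
1 - R_single = 0.2517
(1 - R_single)^n = 0.2517^4 = 0.004
R_parallel = 1 - 0.004 = 0.996
Improvement = 0.996 - 0.7483
Improvement = 0.2477

0.2477


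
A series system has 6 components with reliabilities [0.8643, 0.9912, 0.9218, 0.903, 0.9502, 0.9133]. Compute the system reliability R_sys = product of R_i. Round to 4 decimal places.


Components: [0.8643, 0.9912, 0.9218, 0.903, 0.9502, 0.9133]
After component 1 (R=0.8643): product = 0.8643
After component 2 (R=0.9912): product = 0.8567
After component 3 (R=0.9218): product = 0.7897
After component 4 (R=0.903): product = 0.7131
After component 5 (R=0.9502): product = 0.6776
After component 6 (R=0.9133): product = 0.6188
R_sys = 0.6188

0.6188


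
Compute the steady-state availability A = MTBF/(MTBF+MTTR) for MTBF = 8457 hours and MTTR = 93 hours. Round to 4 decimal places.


MTBF = 8457
MTTR = 93
MTBF + MTTR = 8550
A = 8457 / 8550
A = 0.9891

0.9891


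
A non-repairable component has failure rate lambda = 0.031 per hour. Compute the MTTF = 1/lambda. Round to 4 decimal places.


lambda = 0.031
MTTF = 1 / 0.031
MTTF = 32.2581

32.2581


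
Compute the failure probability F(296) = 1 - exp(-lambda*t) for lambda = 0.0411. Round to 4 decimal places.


lambda = 0.0411, t = 296
lambda * t = 12.1656
exp(-12.1656) = 0.0
F(t) = 1 - 0.0
F(t) = 1.0

1.0


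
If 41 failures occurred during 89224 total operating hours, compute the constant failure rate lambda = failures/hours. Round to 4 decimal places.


failures = 41
total_hours = 89224
lambda = 41 / 89224
lambda = 0.0005

0.0005


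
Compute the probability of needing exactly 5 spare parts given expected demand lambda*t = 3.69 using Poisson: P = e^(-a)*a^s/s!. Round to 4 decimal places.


a = 3.69, s = 5
e^(-a) = e^(-3.69) = 0.025
a^s = 3.69^5 = 684.1193
s! = 120
P = 0.025 * 684.1193 / 120
P = 0.1424

0.1424


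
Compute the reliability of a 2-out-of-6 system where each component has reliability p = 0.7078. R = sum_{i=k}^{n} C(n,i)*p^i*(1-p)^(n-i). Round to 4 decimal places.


k = 2, n = 6, p = 0.7078
i=2: C(6,2)=15 * 0.7078^2 * 0.2922^4 = 0.0548
i=3: C(6,3)=20 * 0.7078^3 * 0.2922^3 = 0.1769
i=4: C(6,4)=15 * 0.7078^4 * 0.2922^2 = 0.3214
i=5: C(6,5)=6 * 0.7078^5 * 0.2922^1 = 0.3114
i=6: C(6,6)=1 * 0.7078^6 * 0.2922^0 = 0.1257
R = sum of terms = 0.9903

0.9903


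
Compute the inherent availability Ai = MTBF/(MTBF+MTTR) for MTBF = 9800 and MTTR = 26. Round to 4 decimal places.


MTBF = 9800
MTTR = 26
MTBF + MTTR = 9826
Ai = 9800 / 9826
Ai = 0.9974

0.9974


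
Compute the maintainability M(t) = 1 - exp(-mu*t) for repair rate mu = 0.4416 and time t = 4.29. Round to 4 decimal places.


mu = 0.4416, t = 4.29
mu * t = 0.4416 * 4.29 = 1.8945
exp(-1.8945) = 0.1504
M(t) = 1 - 0.1504
M(t) = 0.8496

0.8496


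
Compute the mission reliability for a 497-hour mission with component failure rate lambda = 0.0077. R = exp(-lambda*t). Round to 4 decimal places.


lambda = 0.0077
mission_time = 497
lambda * t = 0.0077 * 497 = 3.8269
R = exp(-3.8269)
R = 0.0218

0.0218


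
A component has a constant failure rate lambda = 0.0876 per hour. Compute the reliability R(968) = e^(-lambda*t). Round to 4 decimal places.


lambda = 0.0876
t = 968
lambda * t = 84.7968
R(t) = e^(-84.7968)
R(t) = 0.0

0.0


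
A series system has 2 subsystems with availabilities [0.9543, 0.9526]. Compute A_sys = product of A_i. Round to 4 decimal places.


Subsystems: [0.9543, 0.9526]
After subsystem 1 (A=0.9543): product = 0.9543
After subsystem 2 (A=0.9526): product = 0.9091
A_sys = 0.9091

0.9091


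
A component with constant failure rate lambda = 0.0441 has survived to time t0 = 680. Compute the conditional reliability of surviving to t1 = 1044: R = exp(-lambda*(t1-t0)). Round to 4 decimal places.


lambda = 0.0441
t0 = 680, t1 = 1044
t1 - t0 = 364
lambda * (t1-t0) = 0.0441 * 364 = 16.0524
R = exp(-16.0524)
R = 0.0

0.0


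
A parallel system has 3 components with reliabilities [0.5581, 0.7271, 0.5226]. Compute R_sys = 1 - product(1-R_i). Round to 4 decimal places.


Components: [0.5581, 0.7271, 0.5226]
(1 - 0.5581) = 0.4419, running product = 0.4419
(1 - 0.7271) = 0.2729, running product = 0.1206
(1 - 0.5226) = 0.4774, running product = 0.0576
Product of (1-R_i) = 0.0576
R_sys = 1 - 0.0576 = 0.9424

0.9424


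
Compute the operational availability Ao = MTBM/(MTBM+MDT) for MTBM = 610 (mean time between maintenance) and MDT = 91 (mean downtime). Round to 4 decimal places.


MTBM = 610
MDT = 91
MTBM + MDT = 701
Ao = 610 / 701
Ao = 0.8702

0.8702


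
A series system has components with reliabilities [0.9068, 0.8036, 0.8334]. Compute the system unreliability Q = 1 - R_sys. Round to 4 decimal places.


Components: [0.9068, 0.8036, 0.8334]
After component 1: product = 0.9068
After component 2: product = 0.7287
After component 3: product = 0.6073
R_sys = 0.6073
Q = 1 - 0.6073 = 0.3927

0.3927


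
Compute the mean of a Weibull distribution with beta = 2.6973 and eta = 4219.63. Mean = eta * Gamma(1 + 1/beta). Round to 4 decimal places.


beta = 2.6973, eta = 4219.63
1/beta = 0.3707
1 + 1/beta = 1.3707
Gamma(1.3707) = 0.8893
Mean = 4219.63 * 0.8893
Mean = 3752.3175

3752.3175


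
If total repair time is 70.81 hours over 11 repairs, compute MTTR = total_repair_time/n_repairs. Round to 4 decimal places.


total_repair_time = 70.81
n_repairs = 11
MTTR = 70.81 / 11
MTTR = 6.4373

6.4373


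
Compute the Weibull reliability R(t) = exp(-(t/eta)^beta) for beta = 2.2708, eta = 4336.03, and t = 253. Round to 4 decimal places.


beta = 2.2708, eta = 4336.03, t = 253
t/eta = 253 / 4336.03 = 0.0583
(t/eta)^beta = 0.0583^2.2708 = 0.0016
R(t) = exp(-0.0016)
R(t) = 0.9984

0.9984
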